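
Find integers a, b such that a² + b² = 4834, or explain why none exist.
45² + 53² (a=45, b=53)

Factorization: 4834 = 2 × 2417
By Fermat: n is sum of two squares iff every prime p ≡ 3 (mod 4) appears to even power.
All primes ≡ 3 (mod 4) appear to even power.
Search a = 0, 1, 2, … for 4834 - a² a perfect square: first hit at a = 45: 4834 - 2025 = 2809 = 53².
4834 = 45² + 53² = 2025 + 2809 ✓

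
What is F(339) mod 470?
186

Matrix identity: Q^n = [[F_(n+1), F_n], [F_n, F_(n-1)]] with Q = [[1,1],[1,0]].
n = 339 = 101010011₂. Square-and-multiply, entries mod 470:
Q^1 = [[1,1],[1,0]]
Q^2 = (Q^1)² = [[2,1],[1,1]]
Q^5 = (Q^2)²·Q = [[8,5],[5,3]]
Q^10 = (Q^5)² = [[89,55],[55,34]]
Q^21 = (Q^10)²·Q = [[321,136],[136,185]]
Q^42 = (Q^21)² = [[277,196],[196,81]]
Q^84 = (Q^42)² = [[465,138],[138,327]]
Q^169 = (Q^84)²·Q = [[55,269],[269,256]]
Q^339 = (Q^169)²·Q = [[185,186],[186,469]]
F_339 mod 470 = Q^339[0][1] = 186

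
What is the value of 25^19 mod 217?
25

Repeated squaring. Binary of 19 = 10011.
25^1 ≡ 25 (mod 217); 25^2 ≡ 191 (mod 217); 25^4 ≡ 25 (mod 217); 25^8 ≡ 191 (mod 217); 25^16 ≡ 25 (mod 217)
25^19 = 25^1 × 25^2 × 25^16 ≡ 25 (mod 217)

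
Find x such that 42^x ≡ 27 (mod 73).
54

Baby-step giant-step with step n = ⌈√73⌉ = 9.
Baby steps 42^j mod 73 (j:value) for j=0..8: 0:1, 1:42, 2:12, 3:66, 4:71, 5:62, 6:49, 7:14, 8:4.
Giant-step multiplier: 42^(-9) ≡ 42^(72-9) = 42^63 ≡ 10 (mod 73).
Giant steps γ_i = 27·10^i mod 73: γ_0=27, γ_1=51, γ_2=72, γ_3=63, γ_4=46, γ_5=22, γ_6=1 (in table at j=0).
x = i·n + j = 6·9 + 0 = 54.
Check: 42^54 ≡ 27 (mod 73).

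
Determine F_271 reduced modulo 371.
211

Matrix identity: Q^n = [[F_(n+1), F_n], [F_n, F_(n-1)]] with Q = [[1,1],[1,0]].
n = 271 = 100001111₂. Square-and-multiply, entries mod 371:
Q^1 = [[1,1],[1,0]]
Q^2 = (Q^1)² = [[2,1],[1,1]]
Q^4 = (Q^2)² = [[5,3],[3,2]]
Q^8 = (Q^4)² = [[34,21],[21,13]]
Q^16 = (Q^8)² = [[113,245],[245,239]]
Q^33 = (Q^16)²·Q = [[246,78],[78,168]]
Q^67 = (Q^33)²·Q = [[206,191],[191,15]]
Q^135 = (Q^67)²·Q = [[182,265],[265,288]]
Q^271 = (Q^135)²·Q = [[105,211],[211,265]]
F_271 mod 371 = Q^271[0][1] = 211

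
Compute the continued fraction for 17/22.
[0; 1, 3, 2, 2]

Euclidean algorithm steps:
17 = 0 × 22 + 17
22 = 1 × 17 + 5
17 = 3 × 5 + 2
5 = 2 × 2 + 1
2 = 2 × 1 + 0
Continued fraction: [0; 1, 3, 2, 2]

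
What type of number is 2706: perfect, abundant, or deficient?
abundant

Proper divisors of 2706: sum = 1 + 2 + 3 + 6 + 11 + 22 + 33 + 41 + 66 + 82 + 123 + 246 + 451 + 902 + 1353 = 3342
Since 3342 > 2706, 2706 is abundant.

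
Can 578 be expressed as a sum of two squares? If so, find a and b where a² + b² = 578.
7² + 23² (a=7, b=23)

Factorization: 578 = 2 × 17^2
By Fermat: n is sum of two squares iff every prime p ≡ 3 (mod 4) appears to even power.
All primes ≡ 3 (mod 4) appear to even power.
Search a = 0, 1, 2, … for 578 - a² a perfect square: first hit at a = 7: 578 - 49 = 529 = 23².
578 = 7² + 23² = 49 + 529 ✓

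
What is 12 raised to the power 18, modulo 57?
39

Repeated squaring. Binary of 18 = 10010.
12^1 ≡ 12 (mod 57); 12^2 ≡ 30 (mod 57); 12^4 ≡ 45 (mod 57); 12^8 ≡ 30 (mod 57); 12^16 ≡ 45 (mod 57)
12^18 = 12^2 × 12^16 ≡ 39 (mod 57)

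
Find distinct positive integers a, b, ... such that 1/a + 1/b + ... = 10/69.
1/7 + 1/483

Greedy algorithm:
10/69: ceiling(69/10) = 7, use 1/7
1/483: ceiling(483/1) = 483, use 1/483
Result: 10/69 = 1/7 + 1/483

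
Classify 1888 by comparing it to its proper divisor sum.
abundant

Proper divisors of 1888: sum = 1 + 2 + 4 + 8 + 16 + 32 + 59 + 118 + 236 + 472 + 944 = 1892
Since 1892 > 1888, 1888 is abundant.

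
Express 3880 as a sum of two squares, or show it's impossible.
6² + 62² (a=6, b=62)

Factorization: 3880 = 2^3 × 5 × 97
By Fermat: n is sum of two squares iff every prime p ≡ 3 (mod 4) appears to even power.
All primes ≡ 3 (mod 4) appear to even power.
Search a = 0, 1, 2, … for 3880 - a² a perfect square: first hit at a = 6: 3880 - 36 = 3844 = 62².
3880 = 6² + 62² = 36 + 3844 ✓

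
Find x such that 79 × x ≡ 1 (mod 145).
134

gcd(79, 145) = 1, so the inverse exists.
Extended Euclidean algorithm on (145, 79):
145 = 1 × 79 + 66  ⟹  66 = (1)·145 + (-1)·79
79 = 1 × 66 + 13  ⟹  13 = (-1)·145 + (2)·79
66 = 5 × 13 + 1  ⟹  1 = (6)·145 + (-11)·79
So (-11)·79 ≡ 1 (mod 145), i.e. 79^(-1) ≡ -11 ≡ 134 (mod 145).
Check: 79 × 134 = 10586 ≡ 1 (mod 145)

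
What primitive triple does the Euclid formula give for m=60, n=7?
(3551, 840, 3649)

Euclid's formula: a = m² - n², b = 2mn, c = m² + n²
m = 60, n = 7
a = 60² - 7² = 3600 - 49 = 3551
b = 2 × 60 × 7 = 840
c = 60² + 7² = 3600 + 49 = 3649
Verification: 3551² + 840² = 12609601 + 705600 = 13315201 = 3649² ✓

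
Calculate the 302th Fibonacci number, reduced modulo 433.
399

Matrix identity: Q^n = [[F_(n+1), F_n], [F_n, F_(n-1)]] with Q = [[1,1],[1,0]].
n = 302 = 100101110₂. Square-and-multiply, entries mod 433:
Q^1 = [[1,1],[1,0]]
Q^2 = (Q^1)² = [[2,1],[1,1]]
Q^4 = (Q^2)² = [[5,3],[3,2]]
Q^9 = (Q^4)²·Q = [[55,34],[34,21]]
Q^18 = (Q^9)² = [[284,419],[419,298]]
Q^37 = (Q^18)²·Q = [[393,314],[314,79]]
Q^75 = (Q^37)²·Q = [[295,173],[173,122]]
Q^151 = (Q^75)²·Q = [[307,44],[44,263]]
Q^302 = (Q^151)² = [[59,399],[399,93]]
F_302 mod 433 = Q^302[0][1] = 399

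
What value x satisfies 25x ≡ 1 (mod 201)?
193

gcd(25, 201) = 1, so the inverse exists.
Extended Euclidean algorithm on (201, 25):
201 = 8 × 25 + 1  ⟹  1 = (1)·201 + (-8)·25
So (-8)·25 ≡ 1 (mod 201), i.e. 25^(-1) ≡ -8 ≡ 193 (mod 201).
Check: 25 × 193 = 4825 ≡ 1 (mod 201)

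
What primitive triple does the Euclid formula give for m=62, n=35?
(2619, 4340, 5069)

Euclid's formula: a = m² - n², b = 2mn, c = m² + n²
m = 62, n = 35
a = 62² - 35² = 3844 - 1225 = 2619
b = 2 × 62 × 35 = 4340
c = 62² + 35² = 3844 + 1225 = 5069
Verification: 2619² + 4340² = 6859161 + 18835600 = 25694761 = 5069² ✓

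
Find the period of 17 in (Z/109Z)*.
36

109 is prime, so ord(17) divides φ(109) = 108.
Divisors of 108: 1, 2, 3, 4, 6, 9, 12, 18, 27, 36, 54, 108.
Repeated squaring: 17^1 ≡ 17, 17^2 ≡ 71, 17^4 ≡ 27, 17^8 ≡ 75, 17^16 ≡ 66, 17^32 ≡ 105, 17^64 ≡ 16 (mod 109).
Test 17^d mod 109 for each divisor d in increasing order:
17^1 ≡ 17
17^2 ≡ 71
17^3 = 17^2·17^1 ≡ 8
17^4 ≡ 27
17^6 = 17^4·17^2 ≡ 64
17^9 = 17^8·17^1 ≡ 76
17^12 = 17^8·17^4 ≡ 63
17^18 = 17^16·17^2 ≡ 108
17^27 = 17^16·17^8·17^2·17^1 ≡ 33
17^36 = 17^32·17^4 ≡ 1  ← first divisor giving 1
The order is 36.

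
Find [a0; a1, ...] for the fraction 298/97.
[3; 13, 1, 6]

Euclidean algorithm steps:
298 = 3 × 97 + 7
97 = 13 × 7 + 6
7 = 1 × 6 + 1
6 = 6 × 1 + 0
Continued fraction: [3; 13, 1, 6]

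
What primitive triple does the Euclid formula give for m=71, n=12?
(4897, 1704, 5185)

Euclid's formula: a = m² - n², b = 2mn, c = m² + n²
m = 71, n = 12
a = 71² - 12² = 5041 - 144 = 4897
b = 2 × 71 × 12 = 1704
c = 71² + 12² = 5041 + 144 = 5185
Verification: 4897² + 1704² = 23980609 + 2903616 = 26884225 = 5185² ✓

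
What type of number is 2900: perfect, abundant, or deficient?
abundant

Proper divisors of 2900: sum = 1 + 2 + 4 + 5 + 10 + 20 + 25 + 29 + ... + 290 + 580 + 725 + 1450 (17 divisors) = 3610
Since 3610 > 2900, 2900 is abundant.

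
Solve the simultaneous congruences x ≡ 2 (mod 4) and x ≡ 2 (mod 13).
2

Using Chinese Remainder Theorem:
M = 4 × 13 = 52
M1 = 13, M2 = 4
y1 = 13^(-1) mod 4 = 1
y2 = 4^(-1) mod 13 = 10
x = (2×13×1 + 2×4×10) mod 52 = 2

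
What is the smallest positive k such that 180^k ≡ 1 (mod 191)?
19

191 is prime, so ord(180) divides φ(191) = 190.
Divisors of 190: 1, 2, 5, 10, 19, 38, 95, 190.
Repeated squaring: 180^1 ≡ 180, 180^2 ≡ 121, 180^4 ≡ 125, 180^8 ≡ 154, 180^16 ≡ 32, 180^32 ≡ 69, 180^64 ≡ 177, 180^128 ≡ 5 (mod 191).
Test 180^d mod 191 for each divisor d in increasing order:
180^1 ≡ 180
180^2 ≡ 121
180^5 = 180^4·180^1 ≡ 153
180^10 = 180^8·180^2 ≡ 107
180^19 = 180^16·180^2·180^1 ≡ 1  ← first divisor giving 1
The order is 19.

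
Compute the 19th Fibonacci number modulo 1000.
181

Matrix identity: Q^n = [[F_(n+1), F_n], [F_n, F_(n-1)]] with Q = [[1,1],[1,0]].
n = 19 = 10011₂. Square-and-multiply, entries mod 1000:
Q^1 = [[1,1],[1,0]]
Q^2 = (Q^1)² = [[2,1],[1,1]]
Q^4 = (Q^2)² = [[5,3],[3,2]]
Q^9 = (Q^4)²·Q = [[55,34],[34,21]]
Q^19 = (Q^9)²·Q = [[765,181],[181,584]]
F_19 mod 1000 = Q^19[0][1] = 181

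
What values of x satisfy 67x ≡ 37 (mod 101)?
x ≡ 91 (mod 101)

gcd(67, 101) = 1, which divides 37, so solutions exist.
Find 67^(-1) mod 101 by the extended Euclidean algorithm:
101 = 1 × 67 + 34  ⟹  34 = (1)·101 + (-1)·67
67 = 1 × 34 + 33  ⟹  33 = (-1)·101 + (2)·67
34 = 1 × 33 + 1  ⟹  1 = (2)·101 + (-3)·67
So (-3)·67 ≡ 1 (mod 101), i.e. 67^(-1) ≡ -3 ≡ 98 (mod 101).
x ≡ 98 × 37 = 3626 ≡ 91 (mod 101).
Check: 67 × 91 = 6097 ≡ 37 (mod 101).
Unique solution: x ≡ 91 (mod 101)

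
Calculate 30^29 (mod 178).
118

Repeated squaring. Binary of 29 = 11101.
30^1 ≡ 30 (mod 178); 30^2 ≡ 10 (mod 178); 30^4 ≡ 100 (mod 178); 30^8 ≡ 32 (mod 178); 30^16 ≡ 134 (mod 178)
30^29 = 30^1 × 30^4 × 30^8 × 30^16 ≡ 118 (mod 178)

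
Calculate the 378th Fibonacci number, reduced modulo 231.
76

Matrix identity: Q^n = [[F_(n+1), F_n], [F_n, F_(n-1)]] with Q = [[1,1],[1,0]].
n = 378 = 101111010₂. Square-and-multiply, entries mod 231:
Q^1 = [[1,1],[1,0]]
Q^2 = (Q^1)² = [[2,1],[1,1]]
Q^5 = (Q^2)²·Q = [[8,5],[5,3]]
Q^11 = (Q^5)²·Q = [[144,89],[89,55]]
Q^23 = (Q^11)²·Q = [[168,13],[13,155]]
Q^47 = (Q^23)²·Q = [[21,211],[211,41]]
Q^94 = (Q^47)² = [[148,146],[146,2]]
Q^189 = (Q^94)²·Q = [[209,23],[23,186]]
Q^378 = (Q^189)² = [[89,76],[76,13]]
F_378 mod 231 = Q^378[0][1] = 76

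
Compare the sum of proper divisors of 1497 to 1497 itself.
deficient

Proper divisors of 1497: sum = 1 + 3 + 499 = 503
Since 503 < 1497, 1497 is deficient.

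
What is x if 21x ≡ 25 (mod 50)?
x ≡ 25 (mod 50)

gcd(21, 50) = 1, which divides 25, so solutions exist.
Find 21^(-1) mod 50 by the extended Euclidean algorithm:
50 = 2 × 21 + 8  ⟹  8 = (1)·50 + (-2)·21
21 = 2 × 8 + 5  ⟹  5 = (-2)·50 + (5)·21
8 = 1 × 5 + 3  ⟹  3 = (3)·50 + (-7)·21
5 = 1 × 3 + 2  ⟹  2 = (-5)·50 + (12)·21
3 = 1 × 2 + 1  ⟹  1 = (8)·50 + (-19)·21
So (-19)·21 ≡ 1 (mod 50), i.e. 21^(-1) ≡ -19 ≡ 31 (mod 50).
x ≡ 31 × 25 = 775 ≡ 25 (mod 50).
Check: 21 × 25 = 525 ≡ 25 (mod 50).
Unique solution: x ≡ 25 (mod 50)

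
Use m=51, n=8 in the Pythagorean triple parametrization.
(2537, 816, 2665)

Euclid's formula: a = m² - n², b = 2mn, c = m² + n²
m = 51, n = 8
a = 51² - 8² = 2601 - 64 = 2537
b = 2 × 51 × 8 = 816
c = 51² + 8² = 2601 + 64 = 2665
Verification: 2537² + 816² = 6436369 + 665856 = 7102225 = 2665² ✓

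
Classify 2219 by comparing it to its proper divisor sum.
deficient

Proper divisors of 2219: sum = 1 + 7 + 317 = 325
Since 325 < 2219, 2219 is deficient.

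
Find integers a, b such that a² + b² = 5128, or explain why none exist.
42² + 58² (a=42, b=58)

Factorization: 5128 = 2^3 × 641
By Fermat: n is sum of two squares iff every prime p ≡ 3 (mod 4) appears to even power.
All primes ≡ 3 (mod 4) appear to even power.
Search a = 0, 1, 2, … for 5128 - a² a perfect square: first hit at a = 42: 5128 - 1764 = 3364 = 58².
5128 = 42² + 58² = 1764 + 3364 ✓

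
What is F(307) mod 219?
89

Matrix identity: Q^n = [[F_(n+1), F_n], [F_n, F_(n-1)]] with Q = [[1,1],[1,0]].
n = 307 = 100110011₂. Square-and-multiply, entries mod 219:
Q^1 = [[1,1],[1,0]]
Q^2 = (Q^1)² = [[2,1],[1,1]]
Q^4 = (Q^2)² = [[5,3],[3,2]]
Q^9 = (Q^4)²·Q = [[55,34],[34,21]]
Q^19 = (Q^9)²·Q = [[195,20],[20,175]]
Q^38 = (Q^19)² = [[100,173],[173,146]]
Q^76 = (Q^38)² = [[71,72],[72,218]]
Q^153 = (Q^76)²·Q = [[154,151],[151,3]]
Q^307 = (Q^153)²·Q = [[144,89],[89,55]]
F_307 mod 219 = Q^307[0][1] = 89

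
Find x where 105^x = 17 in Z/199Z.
147

Baby-step giant-step with step n = ⌈√199⌉ = 15.
Baby steps 105^j mod 199 (j:value) for j=0..14: 0:1, 1:105, 2:80, 3:42, 4:32, 5:176, 6:172, 7:150, 8:29, 9:60, 10:131, 11:24, 12:132, 13:129, 14:13.
Giant-step multiplier: 105^(-15) ≡ 105^(198-15) = 105^183 ≡ 135 (mod 199).
Giant steps γ_i = 17·135^i mod 199: γ_0=17, γ_1=106, γ_2=181, γ_3=157, γ_4=101, γ_5=103, γ_6=174, γ_7=8, γ_8=85, γ_9=132 (in table at j=12).
x = i·n + j = 9·15 + 12 = 147.
Check: 105^147 ≡ 17 (mod 199).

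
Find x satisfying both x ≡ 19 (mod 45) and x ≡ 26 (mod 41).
559

Using Chinese Remainder Theorem:
M = 45 × 41 = 1845
M1 = 41, M2 = 45
y1 = 41^(-1) mod 45 = 11
y2 = 45^(-1) mod 41 = 31
x = (19×41×11 + 26×45×31) mod 1845 = 559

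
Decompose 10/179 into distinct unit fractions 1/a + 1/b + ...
1/18 + 1/3222

Greedy algorithm:
10/179: ceiling(179/10) = 18, use 1/18
1/3222: ceiling(3222/1) = 3222, use 1/3222
Result: 10/179 = 1/18 + 1/3222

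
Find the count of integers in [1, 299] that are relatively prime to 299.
264

299 = 13 × 23
φ(n) = n × ∏(1 - 1/p) for each prime p dividing n
φ(299) = 299 × (1 - 1/13) × (1 - 1/23) = 264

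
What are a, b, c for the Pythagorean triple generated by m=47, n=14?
(2013, 1316, 2405)

Euclid's formula: a = m² - n², b = 2mn, c = m² + n²
m = 47, n = 14
a = 47² - 14² = 2209 - 196 = 2013
b = 2 × 47 × 14 = 1316
c = 47² + 14² = 2209 + 196 = 2405
Verification: 2013² + 1316² = 4052169 + 1731856 = 5784025 = 2405² ✓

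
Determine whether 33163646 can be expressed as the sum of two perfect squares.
Not possible

Factorization: 33163646 = 2 × 29 × 83^3
By Fermat: n is sum of two squares iff every prime p ≡ 3 (mod 4) appears to even power.
Prime(s) ≡ 3 (mod 4) with odd exponent: [(83, 3)]
Therefore 33163646 cannot be expressed as a² + b².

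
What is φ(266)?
108

266 = 2 × 7 × 19
φ(n) = n × ∏(1 - 1/p) for each prime p dividing n
φ(266) = 266 × (1 - 1/2) × (1 - 1/7) × (1 - 1/19) = 108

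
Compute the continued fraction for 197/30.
[6; 1, 1, 3, 4]

Euclidean algorithm steps:
197 = 6 × 30 + 17
30 = 1 × 17 + 13
17 = 1 × 13 + 4
13 = 3 × 4 + 1
4 = 4 × 1 + 0
Continued fraction: [6; 1, 1, 3, 4]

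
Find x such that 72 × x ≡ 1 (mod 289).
285

gcd(72, 289) = 1, so the inverse exists.
Extended Euclidean algorithm on (289, 72):
289 = 4 × 72 + 1  ⟹  1 = (1)·289 + (-4)·72
So (-4)·72 ≡ 1 (mod 289), i.e. 72^(-1) ≡ -4 ≡ 285 (mod 289).
Check: 72 × 285 = 20520 ≡ 1 (mod 289)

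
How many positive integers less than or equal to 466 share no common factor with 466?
232

466 = 2 × 233
φ(n) = n × ∏(1 - 1/p) for each prime p dividing n
φ(466) = 466 × (1 - 1/2) × (1 - 1/233) = 232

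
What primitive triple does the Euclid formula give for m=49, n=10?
(2301, 980, 2501)

Euclid's formula: a = m² - n², b = 2mn, c = m² + n²
m = 49, n = 10
a = 49² - 10² = 2401 - 100 = 2301
b = 2 × 49 × 10 = 980
c = 49² + 10² = 2401 + 100 = 2501
Verification: 2301² + 980² = 5294601 + 960400 = 6255001 = 2501² ✓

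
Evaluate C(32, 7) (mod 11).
10

Using Lucas' theorem:
Write n=32 and k=7 in base 11:
n in base 11: [2, 10]
k in base 11: [0, 7]
C(32,7) mod 11 = ∏ C(n_i, k_i) mod 11
Digit binomials (mod 11): C(2,0) = 1; C(10,7) = 120 ≡ 10
Product: 1 × 10 = 10 ≡ 10 (mod 11)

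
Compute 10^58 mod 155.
40

Repeated squaring. Binary of 58 = 111010.
10^1 ≡ 10 (mod 155); 10^2 ≡ 100 (mod 155); 10^4 ≡ 80 (mod 155); 10^8 ≡ 45 (mod 155); 10^16 ≡ 10 (mod 155); 10^32 ≡ 100 (mod 155)
10^58 = 10^2 × 10^8 × 10^16 × 10^32 ≡ 40 (mod 155)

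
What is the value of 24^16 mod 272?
256

Repeated squaring. Binary of 16 = 10000.
24^1 ≡ 24 (mod 272); 24^2 ≡ 32 (mod 272); 24^4 ≡ 208 (mod 272); 24^8 ≡ 16 (mod 272); 24^16 ≡ 256 (mod 272)
24^16 = 24^16 ≡ 256 (mod 272)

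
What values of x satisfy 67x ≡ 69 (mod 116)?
x ≡ 27 (mod 116)

gcd(67, 116) = 1, which divides 69, so solutions exist.
Find 67^(-1) mod 116 by the extended Euclidean algorithm:
116 = 1 × 67 + 49  ⟹  49 = (1)·116 + (-1)·67
67 = 1 × 49 + 18  ⟹  18 = (-1)·116 + (2)·67
49 = 2 × 18 + 13  ⟹  13 = (3)·116 + (-5)·67
18 = 1 × 13 + 5  ⟹  5 = (-4)·116 + (7)·67
13 = 2 × 5 + 3  ⟹  3 = (11)·116 + (-19)·67
5 = 1 × 3 + 2  ⟹  2 = (-15)·116 + (26)·67
3 = 1 × 2 + 1  ⟹  1 = (26)·116 + (-45)·67
So (-45)·67 ≡ 1 (mod 116), i.e. 67^(-1) ≡ -45 ≡ 71 (mod 116).
x ≡ 71 × 69 = 4899 ≡ 27 (mod 116).
Check: 67 × 27 = 1809 ≡ 69 (mod 116).
Unique solution: x ≡ 27 (mod 116)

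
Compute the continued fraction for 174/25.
[6; 1, 24]

Euclidean algorithm steps:
174 = 6 × 25 + 24
25 = 1 × 24 + 1
24 = 24 × 1 + 0
Continued fraction: [6; 1, 24]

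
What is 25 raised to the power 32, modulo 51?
1

Repeated squaring. Binary of 32 = 100000.
25^1 ≡ 25 (mod 51); 25^2 ≡ 13 (mod 51); 25^4 ≡ 16 (mod 51); 25^8 ≡ 1 (mod 51); 25^16 ≡ 1 (mod 51); 25^32 ≡ 1 (mod 51)
25^32 = 25^32 ≡ 1 (mod 51)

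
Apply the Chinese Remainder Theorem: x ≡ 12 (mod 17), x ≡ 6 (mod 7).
97

Using Chinese Remainder Theorem:
M = 17 × 7 = 119
M1 = 7, M2 = 17
y1 = 7^(-1) mod 17 = 5
y2 = 17^(-1) mod 7 = 5
x = (12×7×5 + 6×17×5) mod 119 = 97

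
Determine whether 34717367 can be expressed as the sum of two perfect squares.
Not possible

Factorization: 34717367 = 71^3 × 97
By Fermat: n is sum of two squares iff every prime p ≡ 3 (mod 4) appears to even power.
Prime(s) ≡ 3 (mod 4) with odd exponent: [(71, 3)]
Therefore 34717367 cannot be expressed as a² + b².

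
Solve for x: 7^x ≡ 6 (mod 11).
7

Baby-step giant-step with step n = ⌈√11⌉ = 4.
Baby steps 7^j mod 11 (j:value) for j=0..3: 0:1, 1:7, 2:5, 3:2.
Giant-step multiplier: 7^(-4) ≡ 7^(10-4) = 7^6 ≡ 4 (mod 11).
Giant steps γ_i = 6·4^i mod 11: γ_0=6, γ_1=2 (in table at j=3).
x = i·n + j = 1·4 + 3 = 7.
Check: 7^7 ≡ 6 (mod 11).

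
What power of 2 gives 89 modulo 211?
99

Baby-step giant-step with step n = ⌈√211⌉ = 15.
Baby steps 2^j mod 211 (j:value) for j=0..14: 0:1, 1:2, 2:4, 3:8, 4:16, 5:32, 6:64, 7:128, 8:45, 9:90, 10:180, 11:149, 12:87, 13:174, 14:137.
Giant-step multiplier: 2^(-15) ≡ 2^(210-15) = 2^195 ≡ 67 (mod 211).
Giant steps γ_i = 89·67^i mod 211: γ_0=89, γ_1=55, γ_2=98, γ_3=25, γ_4=198, γ_5=184, γ_6=90 (in table at j=9).
x = i·n + j = 6·15 + 9 = 99.
Check: 2^99 ≡ 89 (mod 211).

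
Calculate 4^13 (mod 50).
14

Repeated squaring. Binary of 13 = 1101.
4^1 ≡ 4 (mod 50); 4^2 ≡ 16 (mod 50); 4^4 ≡ 6 (mod 50); 4^8 ≡ 36 (mod 50)
4^13 = 4^1 × 4^4 × 4^8 ≡ 14 (mod 50)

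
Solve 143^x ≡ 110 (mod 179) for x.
124

Baby-step giant-step with step n = ⌈√179⌉ = 14.
Baby steps 143^j mod 179 (j:value) for j=0..13: 0:1, 1:143, 2:43, 3:63, 4:59, 5:24, 6:31, 7:137, 8:80, 9:163, 10:39, 11:28, 12:66, 13:130.
Giant-step multiplier: 143^(-14) ≡ 143^(178-14) = 143^164 ≡ 117 (mod 179).
Giant steps γ_i = 110·117^i mod 179: γ_0=110, γ_1=161, γ_2=42, γ_3=81, γ_4=169, γ_5=83, γ_6=45, γ_7=74, γ_8=66 (in table at j=12).
x = i·n + j = 8·14 + 12 = 124.
Check: 143^124 ≡ 110 (mod 179).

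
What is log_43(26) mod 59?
26

Baby-step giant-step with step n = ⌈√59⌉ = 8.
Baby steps 43^j mod 59 (j:value) for j=0..7: 0:1, 1:43, 2:20, 3:34, 4:46, 5:31, 6:35, 7:30.
Giant-step multiplier: 43^(-8) ≡ 43^(58-8) = 43^50 ≡ 22 (mod 59).
Giant steps γ_i = 26·22^i mod 59: γ_0=26, γ_1=41, γ_2=17, γ_3=20 (in table at j=2).
x = i·n + j = 3·8 + 2 = 26.
Check: 43^26 ≡ 26 (mod 59).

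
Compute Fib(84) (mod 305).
8

Matrix identity: Q^n = [[F_(n+1), F_n], [F_n, F_(n-1)]] with Q = [[1,1],[1,0]].
n = 84 = 1010100₂. Square-and-multiply, entries mod 305:
Q^1 = [[1,1],[1,0]]
Q^2 = (Q^1)² = [[2,1],[1,1]]
Q^5 = (Q^2)²·Q = [[8,5],[5,3]]
Q^10 = (Q^5)² = [[89,55],[55,34]]
Q^21 = (Q^10)²·Q = [[21,271],[271,55]]
Q^42 = (Q^21)² = [[72,161],[161,216]]
Q^84 = (Q^42)² = [[300,8],[8,292]]
F_84 mod 305 = Q^84[0][1] = 8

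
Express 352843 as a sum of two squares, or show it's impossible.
Not possible

Factorization: 352843 = 23^3 × 29
By Fermat: n is sum of two squares iff every prime p ≡ 3 (mod 4) appears to even power.
Prime(s) ≡ 3 (mod 4) with odd exponent: [(23, 3)]
Therefore 352843 cannot be expressed as a² + b².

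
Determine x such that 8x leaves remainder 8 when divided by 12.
x ≡ 1 (mod 3)

gcd(8, 12) = 4, which divides 8, so solutions exist.
Divide through by 4: 2x ≡ 2 (mod 3).
Find 2^(-1) mod 3 by the extended Euclidean algorithm:
3 = 1 × 2 + 1  ⟹  1 = (1)·3 + (-1)·2
So (-1)·2 ≡ 1 (mod 3), i.e. 2^(-1) ≡ -1 ≡ 2 (mod 3).
x ≡ 2 × 2 = 4 ≡ 1 (mod 3).
Check: 8 × 1 = 8 ≡ 8 (mod 12).
x ≡ 1 (mod 3), giving 4 solutions mod 12.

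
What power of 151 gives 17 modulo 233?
127

Baby-step giant-step with step n = ⌈√233⌉ = 16.
Baby steps 151^j mod 233 (j:value) for j=0..15: 0:1, 1:151, 2:200, 3:143, 4:157, 5:174, 6:178, 7:83, 8:184, 9:57, 10:219, 11:216, 12:229, 13:95, 14:132, 15:127.
Giant-step multiplier: 151^(-16) ≡ 151^(232-16) = 151^216 ≡ 128 (mod 233).
Giant steps γ_i = 17·128^i mod 233: γ_0=17, γ_1=79, γ_2=93, γ_3=21, γ_4=125, γ_5=156, γ_6=163, γ_7=127 (in table at j=15).
x = i·n + j = 7·16 + 15 = 127.
Check: 151^127 ≡ 17 (mod 233).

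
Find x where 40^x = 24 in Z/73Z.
30

Baby-step giant-step with step n = ⌈√73⌉ = 9.
Baby steps 40^j mod 73 (j:value) for j=0..8: 0:1, 1:40, 2:67, 3:52, 4:36, 5:53, 6:3, 7:47, 8:55.
Giant-step multiplier: 40^(-9) ≡ 40^(72-9) = 40^63 ≡ 22 (mod 73).
Giant steps γ_i = 24·22^i mod 73: γ_0=24, γ_1=17, γ_2=9, γ_3=52 (in table at j=3).
x = i·n + j = 3·9 + 3 = 30.
Check: 40^30 ≡ 24 (mod 73).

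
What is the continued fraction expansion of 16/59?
[0; 3, 1, 2, 5]

Euclidean algorithm steps:
16 = 0 × 59 + 16
59 = 3 × 16 + 11
16 = 1 × 11 + 5
11 = 2 × 5 + 1
5 = 5 × 1 + 0
Continued fraction: [0; 3, 1, 2, 5]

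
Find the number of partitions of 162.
129913904637

p(n) counts ways to write n as a sum of positive integers (order ignored).
Euler's pentagonal recurrence: p(k) = p(k-1) + p(k-2) - p(k-5) - p(k-7) + p(k-12) + p(k-15) - ... (offsets j(3j∓1)/2, signs ++--, p(0)=1, p(<0)=0).
DP table for k = 0..161: p(0)=1, p(1)=1, p(2)=2, p(3)=3, p(4)=5, p(5)=7, p(6)=11, p(7)=15, p(8)=22, p(9)=30, p(10)=42, p(11)=56, p(12)=77, p(13)=101, p(14)=135, p(15)=176, p(16)=231, p(17)=297, p(18)=385, p(19)=490, p(20)=627, p(21)=792, p(22)=1002, p(23)=1255, p(24)=1575, p(25)=1958, p(26)=2436, p(27)=3010, p(28)=3718, p(29)=4565, p(30)=5604, p(31)=6842, p(32)=8349, p(33)=10143, p(34)=12310, p(35)=14883, p(36)=17977, p(37)=21637, p(38)=26015, p(39)=31185, p(40)=37338, p(41)=44583, p(42)=53174, p(43)=63261, p(44)=75175, p(45)=89134, p(46)=105558, p(47)=124754, p(48)=147273, p(49)=173525, p(50)=204226, p(51)=239943, p(52)=281589, p(53)=329931, p(54)=386155, p(55)=451276, p(56)=526823, p(57)=614154, p(58)=715220, p(59)=831820, p(60)=966467, p(61)=1121505, p(62)=1300156, p(63)=1505499, p(64)=1741630, p(65)=2012558, p(66)=2323520, p(67)=2679689, p(68)=3087735, p(69)=3554345, p(70)=4087968, p(71)=4697205, p(72)=5392783, p(73)=6185689, p(74)=7089500, p(75)=8118264, p(76)=9289091, p(77)=10619863, p(78)=12132164, p(79)=13848650, p(80)=15796476, p(81)=18004327, p(82)=20506255, p(83)=23338469, p(84)=26543660, p(85)=30167357, p(86)=34262962, p(87)=38887673, p(88)=44108109, p(89)=49995925, p(90)=56634173, p(91)=64112359, p(92)=72533807, p(93)=82010177, p(94)=92669720, p(95)=104651419, p(96)=118114304, p(97)=133230930, p(98)=150198136, p(99)=169229875, p(100)=190569292, p(101)=214481126, p(102)=241265379, p(103)=271248950, p(104)=304801365, p(105)=342325709, p(106)=384276336, p(107)=431149389, p(108)=483502844, p(109)=541946240, p(110)=607163746, p(111)=679903203, p(112)=761002156, p(113)=851376628, p(114)=952050665, p(115)=1064144451, p(116)=1188908248, p(117)=1327710076, p(118)=1482074143, p(119)=1653668665, p(120)=1844349560, p(121)=2056148051, p(122)=2291320912, p(123)=2552338241, p(124)=2841940500, p(125)=3163127352, p(126)=3519222692, p(127)=3913864295, p(128)=4351078600, p(129)=4835271870, p(130)=5371315400, p(131)=5964539504, p(132)=6620830889, p(133)=7346629512, p(134)=8149040695, p(135)=9035836076, p(136)=10015581680, p(137)=11097645016, p(138)=12292341831, p(139)=13610949895, p(140)=15065878135, p(141)=16670689208, p(142)=18440293320, p(143)=20390982757, p(144)=22540654445, p(145)=24908858009, p(146)=27517052599, p(147)=30388671978, p(148)=33549419497, p(149)=37027355200, p(150)=40853235313, p(151)=45060624582, p(152)=49686288421, p(153)=54770336324, p(154)=60356673280, p(155)=66493182097, p(156)=73232243759, p(157)=80630964769, p(158)=88751778802, p(159)=97662728555, p(160)=107438159466, p(161)=118159068427.
Final step: p(162) = p(161) + p(160) - p(157) - p(155) + p(150) + p(147) - p(140) - p(136) + p(127) + p(122) - p(111) - p(105) + p(92) + p(85) - p(70) - p(62) + p(45) + p(36) - p(17) - p(7)
= 118159068427 + 107438159466 - 80630964769 - 66493182097 + 40853235313 + 30388671978 - 15065878135 - 10015581680 + 3913864295 + 2291320912 - 679903203 - 342325709 + 72533807 + 30167357 - 4087968 - 1300156 + 89134 + 17977 - 297 - 15
= 129913904637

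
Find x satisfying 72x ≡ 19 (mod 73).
x ≡ 54 (mod 73)

gcd(72, 73) = 1, which divides 19, so solutions exist.
Find 72^(-1) mod 73 by the extended Euclidean algorithm:
73 = 1 × 72 + 1  ⟹  1 = (1)·73 + (-1)·72
So (-1)·72 ≡ 1 (mod 73), i.e. 72^(-1) ≡ -1 ≡ 72 (mod 73).
x ≡ 72 × 19 = 1368 ≡ 54 (mod 73).
Check: 72 × 54 = 3888 ≡ 19 (mod 73).
Unique solution: x ≡ 54 (mod 73)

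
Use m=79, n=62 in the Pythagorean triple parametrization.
(2397, 9796, 10085)

Euclid's formula: a = m² - n², b = 2mn, c = m² + n²
m = 79, n = 62
a = 79² - 62² = 6241 - 3844 = 2397
b = 2 × 79 × 62 = 9796
c = 79² + 62² = 6241 + 3844 = 10085
Verification: 2397² + 9796² = 5745609 + 95961616 = 101707225 = 10085² ✓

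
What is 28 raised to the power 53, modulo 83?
31

Repeated squaring. Binary of 53 = 110101.
28^1 ≡ 28 (mod 83); 28^2 ≡ 37 (mod 83); 28^4 ≡ 41 (mod 83); 28^8 ≡ 21 (mod 83); 28^16 ≡ 26 (mod 83); 28^32 ≡ 12 (mod 83)
28^53 = 28^1 × 28^4 × 28^16 × 28^32 ≡ 31 (mod 83)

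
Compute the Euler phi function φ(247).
216

247 = 13 × 19
φ(n) = n × ∏(1 - 1/p) for each prime p dividing n
φ(247) = 247 × (1 - 1/13) × (1 - 1/19) = 216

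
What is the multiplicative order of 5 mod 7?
6

7 is prime, so ord(5) divides φ(7) = 6.
Divisors of 6: 1, 2, 3, 6.
Repeated squaring: 5^1 ≡ 5, 5^2 ≡ 4, 5^4 ≡ 2 (mod 7).
Test 5^d mod 7 for each divisor d in increasing order:
5^1 ≡ 5
5^2 ≡ 4
5^3 = 5^2·5^1 ≡ 6
5^6 = 5^4·5^2 ≡ 1  ← first divisor giving 1
The order is 6.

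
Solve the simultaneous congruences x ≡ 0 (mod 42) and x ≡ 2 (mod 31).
126

Using Chinese Remainder Theorem:
M = 42 × 31 = 1302
M1 = 31, M2 = 42
y1 = 31^(-1) mod 42 = 19
y2 = 42^(-1) mod 31 = 17
x = (0×31×19 + 2×42×17) mod 1302 = 126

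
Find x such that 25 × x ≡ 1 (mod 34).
15

gcd(25, 34) = 1, so the inverse exists.
Extended Euclidean algorithm on (34, 25):
34 = 1 × 25 + 9  ⟹  9 = (1)·34 + (-1)·25
25 = 2 × 9 + 7  ⟹  7 = (-2)·34 + (3)·25
9 = 1 × 7 + 2  ⟹  2 = (3)·34 + (-4)·25
7 = 3 × 2 + 1  ⟹  1 = (-11)·34 + (15)·25
So (15)·25 ≡ 1 (mod 34), i.e. 25^(-1) ≡ 15 (mod 34).
Check: 25 × 15 = 375 ≡ 1 (mod 34)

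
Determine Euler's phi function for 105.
48

105 = 3 × 5 × 7
φ(n) = n × ∏(1 - 1/p) for each prime p dividing n
φ(105) = 105 × (1 - 1/3) × (1 - 1/5) × (1 - 1/7) = 48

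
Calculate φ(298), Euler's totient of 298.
148

298 = 2 × 149
φ(n) = n × ∏(1 - 1/p) for each prime p dividing n
φ(298) = 298 × (1 - 1/2) × (1 - 1/149) = 148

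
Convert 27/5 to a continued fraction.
[5; 2, 2]

Euclidean algorithm steps:
27 = 5 × 5 + 2
5 = 2 × 2 + 1
2 = 2 × 1 + 0
Continued fraction: [5; 2, 2]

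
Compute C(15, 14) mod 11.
4

Using Lucas' theorem:
Write n=15 and k=14 in base 11:
n in base 11: [1, 4]
k in base 11: [1, 3]
C(15,14) mod 11 = ∏ C(n_i, k_i) mod 11
Digit binomials (mod 11): C(1,1) = 1; C(4,3) = 4
Product: 1 × 4 = 4 ≡ 4 (mod 11)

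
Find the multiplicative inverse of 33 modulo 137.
54

gcd(33, 137) = 1, so the inverse exists.
Extended Euclidean algorithm on (137, 33):
137 = 4 × 33 + 5  ⟹  5 = (1)·137 + (-4)·33
33 = 6 × 5 + 3  ⟹  3 = (-6)·137 + (25)·33
5 = 1 × 3 + 2  ⟹  2 = (7)·137 + (-29)·33
3 = 1 × 2 + 1  ⟹  1 = (-13)·137 + (54)·33
So (54)·33 ≡ 1 (mod 137), i.e. 33^(-1) ≡ 54 (mod 137).
Check: 33 × 54 = 1782 ≡ 1 (mod 137)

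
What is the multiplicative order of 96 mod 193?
96

193 is prime, so ord(96) divides φ(193) = 192.
Divisors of 192: 1, 2, 3, 4, 6, 8, 12, 16, 24, 32, 48, 64, 96, 192.
Repeated squaring: 96^1 ≡ 96, 96^2 ≡ 145, 96^4 ≡ 181, 96^8 ≡ 144, 96^16 ≡ 85, 96^32 ≡ 84, 96^64 ≡ 108, 96^128 ≡ 84 (mod 193).
Test 96^d mod 193 for each divisor d in increasing order:
96^1 ≡ 96
96^2 ≡ 145
96^3 = 96^2·96^1 ≡ 24
96^4 ≡ 181
96^6 = 96^4·96^2 ≡ 190
96^8 ≡ 144
96^12 = 96^8·96^4 ≡ 9
96^16 ≡ 85
96^24 = 96^16·96^8 ≡ 81
96^32 ≡ 84
96^48 = 96^32·96^16 ≡ 192
96^64 ≡ 108
96^96 = 96^64·96^32 ≡ 1  ← first divisor giving 1
The order is 96.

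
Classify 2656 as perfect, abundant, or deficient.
deficient

Proper divisors of 2656: sum = 1 + 2 + 4 + 8 + 16 + 32 + 83 + 166 + 332 + 664 + 1328 = 2636
Since 2636 < 2656, 2656 is deficient.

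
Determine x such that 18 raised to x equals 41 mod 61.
18

Baby-step giant-step with step n = ⌈√61⌉ = 8.
Baby steps 18^j mod 61 (j:value) for j=0..7: 0:1, 1:18, 2:19, 3:37, 4:56, 5:32, 6:27, 7:59.
Giant-step multiplier: 18^(-8) ≡ 18^(60-8) = 18^52 ≡ 22 (mod 61).
Giant steps γ_i = 41·22^i mod 61: γ_0=41, γ_1=48, γ_2=19 (in table at j=2).
x = i·n + j = 2·8 + 2 = 18.
Check: 18^18 ≡ 41 (mod 61).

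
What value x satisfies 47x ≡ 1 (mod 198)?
59

gcd(47, 198) = 1, so the inverse exists.
Extended Euclidean algorithm on (198, 47):
198 = 4 × 47 + 10  ⟹  10 = (1)·198 + (-4)·47
47 = 4 × 10 + 7  ⟹  7 = (-4)·198 + (17)·47
10 = 1 × 7 + 3  ⟹  3 = (5)·198 + (-21)·47
7 = 2 × 3 + 1  ⟹  1 = (-14)·198 + (59)·47
So (59)·47 ≡ 1 (mod 198), i.e. 47^(-1) ≡ 59 (mod 198).
Check: 47 × 59 = 2773 ≡ 1 (mod 198)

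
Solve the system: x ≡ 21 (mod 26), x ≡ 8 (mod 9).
125

Using Chinese Remainder Theorem:
M = 26 × 9 = 234
M1 = 9, M2 = 26
y1 = 9^(-1) mod 26 = 3
y2 = 26^(-1) mod 9 = 8
x = (21×9×3 + 8×26×8) mod 234 = 125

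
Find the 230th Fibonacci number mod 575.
290

Matrix identity: Q^n = [[F_(n+1), F_n], [F_n, F_(n-1)]] with Q = [[1,1],[1,0]].
n = 230 = 11100110₂. Square-and-multiply, entries mod 575:
Q^1 = [[1,1],[1,0]]
Q^3 = (Q^1)²·Q = [[3,2],[2,1]]
Q^7 = (Q^3)²·Q = [[21,13],[13,8]]
Q^14 = (Q^7)² = [[35,377],[377,233]]
Q^28 = (Q^14)² = [[179,411],[411,343]]
Q^57 = (Q^28)²·Q = [[354,287],[287,67]]
Q^115 = (Q^57)²·Q = [[187,110],[110,77]]
Q^230 = (Q^115)² = [[494,290],[290,204]]
F_230 mod 575 = Q^230[0][1] = 290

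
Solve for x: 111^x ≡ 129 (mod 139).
72

Baby-step giant-step with step n = ⌈√139⌉ = 12.
Baby steps 111^j mod 139 (j:value) for j=0..11: 0:1, 1:111, 2:89, 3:10, 4:137, 5:56, 6:100, 7:119, 8:4, 9:27, 10:78, 11:40.
Giant-step multiplier: 111^(-12) ≡ 111^(138-12) = 111^126 ≡ 52 (mod 139).
Giant steps γ_i = 129·52^i mod 139: γ_0=129, γ_1=36, γ_2=65, γ_3=44, γ_4=64, γ_5=131, γ_6=1 (in table at j=0).
x = i·n + j = 6·12 + 0 = 72.
Check: 111^72 ≡ 129 (mod 139).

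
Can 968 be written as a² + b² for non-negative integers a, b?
22² + 22² (a=22, b=22)

Factorization: 968 = 2^3 × 11^2
By Fermat: n is sum of two squares iff every prime p ≡ 3 (mod 4) appears to even power.
All primes ≡ 3 (mod 4) appear to even power.
Search a = 0, 1, 2, … for 968 - a² a perfect square: first hit at a = 22: 968 - 484 = 484 = 22².
968 = 22² + 22² = 484 + 484 ✓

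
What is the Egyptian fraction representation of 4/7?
1/2 + 1/14

Greedy algorithm:
4/7: ceiling(7/4) = 2, use 1/2
1/14: ceiling(14/1) = 14, use 1/14
Result: 4/7 = 1/2 + 1/14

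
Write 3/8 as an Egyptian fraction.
1/3 + 1/24

Greedy algorithm:
3/8: ceiling(8/3) = 3, use 1/3
1/24: ceiling(24/1) = 24, use 1/24
Result: 3/8 = 1/3 + 1/24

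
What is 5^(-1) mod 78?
47

gcd(5, 78) = 1, so the inverse exists.
Extended Euclidean algorithm on (78, 5):
78 = 15 × 5 + 3  ⟹  3 = (1)·78 + (-15)·5
5 = 1 × 3 + 2  ⟹  2 = (-1)·78 + (16)·5
3 = 1 × 2 + 1  ⟹  1 = (2)·78 + (-31)·5
So (-31)·5 ≡ 1 (mod 78), i.e. 5^(-1) ≡ -31 ≡ 47 (mod 78).
Check: 5 × 47 = 235 ≡ 1 (mod 78)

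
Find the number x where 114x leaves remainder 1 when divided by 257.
124

gcd(114, 257) = 1, so the inverse exists.
Extended Euclidean algorithm on (257, 114):
257 = 2 × 114 + 29  ⟹  29 = (1)·257 + (-2)·114
114 = 3 × 29 + 27  ⟹  27 = (-3)·257 + (7)·114
29 = 1 × 27 + 2  ⟹  2 = (4)·257 + (-9)·114
27 = 13 × 2 + 1  ⟹  1 = (-55)·257 + (124)·114
So (124)·114 ≡ 1 (mod 257), i.e. 114^(-1) ≡ 124 (mod 257).
Check: 114 × 124 = 14136 ≡ 1 (mod 257)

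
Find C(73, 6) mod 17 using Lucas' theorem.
0

Using Lucas' theorem:
Write n=73 and k=6 in base 17:
n in base 17: [4, 5]
k in base 17: [0, 6]
C(73,6) mod 17 = ∏ C(n_i, k_i) mod 17
Digit binomials (mod 17): C(4,0) = 1; C(5,6) = 0 (k_i > n_i)
Product: 1 × 0 = 0 ≡ 0 (mod 17)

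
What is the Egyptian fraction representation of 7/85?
1/13 + 1/185 + 1/40885

Greedy algorithm:
7/85: ceiling(85/7) = 13, use 1/13
6/1105: ceiling(1105/6) = 185, use 1/185
1/40885: ceiling(40885/1) = 40885, use 1/40885
Result: 7/85 = 1/13 + 1/185 + 1/40885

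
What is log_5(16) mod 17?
8

Baby-step giant-step with step n = ⌈√17⌉ = 5.
Baby steps 5^j mod 17 (j:value) for j=0..4: 0:1, 1:5, 2:8, 3:6, 4:13.
Giant-step multiplier: 5^(-5) ≡ 5^(16-5) = 5^11 ≡ 11 (mod 17).
Giant steps γ_i = 16·11^i mod 17: γ_0=16, γ_1=6 (in table at j=3).
x = i·n + j = 1·5 + 3 = 8.
Check: 5^8 ≡ 16 (mod 17).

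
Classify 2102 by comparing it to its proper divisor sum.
deficient

Proper divisors of 2102: sum = 1 + 2 + 1051 = 1054
Since 1054 < 2102, 2102 is deficient.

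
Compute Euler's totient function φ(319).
280

319 = 11 × 29
φ(n) = n × ∏(1 - 1/p) for each prime p dividing n
φ(319) = 319 × (1 - 1/11) × (1 - 1/29) = 280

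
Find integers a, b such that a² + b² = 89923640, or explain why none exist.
Not possible

Factorization: 89923640 = 2^3 × 5 × 131^3
By Fermat: n is sum of two squares iff every prime p ≡ 3 (mod 4) appears to even power.
Prime(s) ≡ 3 (mod 4) with odd exponent: [(131, 3)]
Therefore 89923640 cannot be expressed as a² + b².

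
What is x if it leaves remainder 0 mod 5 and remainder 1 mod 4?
5

Using Chinese Remainder Theorem:
M = 5 × 4 = 20
M1 = 4, M2 = 5
y1 = 4^(-1) mod 5 = 4
y2 = 5^(-1) mod 4 = 1
x = (0×4×4 + 1×5×1) mod 20 = 5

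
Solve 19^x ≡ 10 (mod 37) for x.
12

Baby-step giant-step with step n = ⌈√37⌉ = 7.
Baby steps 19^j mod 37 (j:value) for j=0..6: 0:1, 1:19, 2:28, 3:14, 4:7, 5:22, 6:11.
Giant-step multiplier: 19^(-7) ≡ 19^(36-7) = 19^29 ≡ 17 (mod 37).
Giant steps γ_i = 10·17^i mod 37: γ_0=10, γ_1=22 (in table at j=5).
x = i·n + j = 1·7 + 5 = 12.
Check: 19^12 ≡ 10 (mod 37).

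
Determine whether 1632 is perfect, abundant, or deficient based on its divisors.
abundant

Proper divisors of 1632: sum = 1 + 2 + 3 + 4 + 6 + 8 + 12 + 16 + ... + 272 + 408 + 544 + 816 (23 divisors) = 2904
Since 2904 > 1632, 1632 is abundant.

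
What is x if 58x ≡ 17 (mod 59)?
x ≡ 42 (mod 59)

gcd(58, 59) = 1, which divides 17, so solutions exist.
Find 58^(-1) mod 59 by the extended Euclidean algorithm:
59 = 1 × 58 + 1  ⟹  1 = (1)·59 + (-1)·58
So (-1)·58 ≡ 1 (mod 59), i.e. 58^(-1) ≡ -1 ≡ 58 (mod 59).
x ≡ 58 × 17 = 986 ≡ 42 (mod 59).
Check: 58 × 42 = 2436 ≡ 17 (mod 59).
Unique solution: x ≡ 42 (mod 59)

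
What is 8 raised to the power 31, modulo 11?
8

Repeated squaring. Binary of 31 = 11111.
8^1 ≡ 8 (mod 11); 8^2 ≡ 9 (mod 11); 8^4 ≡ 4 (mod 11); 8^8 ≡ 5 (mod 11); 8^16 ≡ 3 (mod 11)
8^31 = 8^1 × 8^2 × 8^4 × 8^8 × 8^16 ≡ 8 (mod 11)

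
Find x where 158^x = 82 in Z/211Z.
96

Baby-step giant-step with step n = ⌈√211⌉ = 15.
Baby steps 158^j mod 211 (j:value) for j=0..14: 0:1, 1:158, 2:66, 3:89, 4:136, 5:177, 6:114, 7:77, 8:139, 9:18, 10:101, 11:133, 12:125, 13:127, 14:21.
Giant-step multiplier: 158^(-15) ≡ 158^(210-15) = 158^195 ≡ 40 (mod 211).
Giant steps γ_i = 82·40^i mod 211: γ_0=82, γ_1=115, γ_2=169, γ_3=8, γ_4=109, γ_5=140, γ_6=114 (in table at j=6).
x = i·n + j = 6·15 + 6 = 96.
Check: 158^96 ≡ 82 (mod 211).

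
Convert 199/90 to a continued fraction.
[2; 4, 1, 2, 1, 4]

Euclidean algorithm steps:
199 = 2 × 90 + 19
90 = 4 × 19 + 14
19 = 1 × 14 + 5
14 = 2 × 5 + 4
5 = 1 × 4 + 1
4 = 4 × 1 + 0
Continued fraction: [2; 4, 1, 2, 1, 4]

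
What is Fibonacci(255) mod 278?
104

Matrix identity: Q^n = [[F_(n+1), F_n], [F_n, F_(n-1)]] with Q = [[1,1],[1,0]].
n = 255 = 11111111₂. Square-and-multiply, entries mod 278:
Q^1 = [[1,1],[1,0]]
Q^3 = (Q^1)²·Q = [[3,2],[2,1]]
Q^7 = (Q^3)²·Q = [[21,13],[13,8]]
Q^15 = (Q^7)²·Q = [[153,54],[54,99]]
Q^31 = (Q^15)²·Q = [[179,193],[193,264]]
Q^63 = (Q^31)²·Q = [[221,68],[68,153]]
Q^127 = (Q^63)²·Q = [[223,89],[89,134]]
Q^255 = (Q^127)²·Q = [[185,104],[104,81]]
F_255 mod 278 = Q^255[0][1] = 104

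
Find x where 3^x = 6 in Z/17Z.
15

Baby-step giant-step with step n = ⌈√17⌉ = 5.
Baby steps 3^j mod 17 (j:value) for j=0..4: 0:1, 1:3, 2:9, 3:10, 4:13.
Giant-step multiplier: 3^(-5) ≡ 3^(16-5) = 3^11 ≡ 7 (mod 17).
Giant steps γ_i = 6·7^i mod 17: γ_0=6, γ_1=8, γ_2=5, γ_3=1 (in table at j=0).
x = i·n + j = 3·5 + 0 = 15.
Check: 3^15 ≡ 6 (mod 17).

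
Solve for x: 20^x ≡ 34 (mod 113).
19

Baby-step giant-step with step n = ⌈√113⌉ = 11.
Baby steps 20^j mod 113 (j:value) for j=0..10: 0:1, 1:20, 2:61, 3:90, 4:105, 5:66, 6:77, 7:71, 8:64, 9:37, 10:62.
Giant-step multiplier: 20^(-11) ≡ 20^(112-11) = 20^101 ≡ 75 (mod 113).
Giant steps γ_i = 34·75^i mod 113: γ_0=34, γ_1=64 (in table at j=8).
x = i·n + j = 1·11 + 8 = 19.
Check: 20^19 ≡ 34 (mod 113).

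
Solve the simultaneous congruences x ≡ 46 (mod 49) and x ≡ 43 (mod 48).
2251

Using Chinese Remainder Theorem:
M = 49 × 48 = 2352
M1 = 48, M2 = 49
y1 = 48^(-1) mod 49 = 48
y2 = 49^(-1) mod 48 = 1
x = (46×48×48 + 43×49×1) mod 2352 = 2251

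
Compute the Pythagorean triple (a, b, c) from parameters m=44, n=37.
(567, 3256, 3305)

Euclid's formula: a = m² - n², b = 2mn, c = m² + n²
m = 44, n = 37
a = 44² - 37² = 1936 - 1369 = 567
b = 2 × 44 × 37 = 3256
c = 44² + 37² = 1936 + 1369 = 3305
Verification: 567² + 3256² = 321489 + 10601536 = 10923025 = 3305² ✓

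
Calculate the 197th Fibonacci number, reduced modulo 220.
57

Matrix identity: Q^n = [[F_(n+1), F_n], [F_n, F_(n-1)]] with Q = [[1,1],[1,0]].
n = 197 = 11000101₂. Square-and-multiply, entries mod 220:
Q^1 = [[1,1],[1,0]]
Q^3 = (Q^1)²·Q = [[3,2],[2,1]]
Q^6 = (Q^3)² = [[13,8],[8,5]]
Q^12 = (Q^6)² = [[13,144],[144,89]]
Q^24 = (Q^12)² = [[5,168],[168,57]]
Q^49 = (Q^24)²·Q = [[165,89],[89,76]]
Q^98 = (Q^49)² = [[166,109],[109,57]]
Q^197 = (Q^98)²·Q = [[164,57],[57,107]]
F_197 mod 220 = Q^197[0][1] = 57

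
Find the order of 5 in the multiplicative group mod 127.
42

127 is prime, so ord(5) divides φ(127) = 126.
Divisors of 126: 1, 2, 3, 6, 7, 9, 14, 18, 21, 42, 63, 126.
Repeated squaring: 5^1 ≡ 5, 5^2 ≡ 25, 5^4 ≡ 117, 5^8 ≡ 100, 5^16 ≡ 94, 5^32 ≡ 73, 5^64 ≡ 122 (mod 127).
Test 5^d mod 127 for each divisor d in increasing order:
5^1 ≡ 5
5^2 ≡ 25
5^3 = 5^2·5^1 ≡ 125
5^6 = 5^4·5^2 ≡ 4
5^7 = 5^4·5^2·5^1 ≡ 20
5^9 = 5^8·5^1 ≡ 119
5^14 = 5^8·5^4·5^2 ≡ 19
5^18 = 5^16·5^2 ≡ 64
5^21 = 5^16·5^4·5^1 ≡ 126
5^42 = 5^32·5^8·5^2 ≡ 1  ← first divisor giving 1
The order is 42.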